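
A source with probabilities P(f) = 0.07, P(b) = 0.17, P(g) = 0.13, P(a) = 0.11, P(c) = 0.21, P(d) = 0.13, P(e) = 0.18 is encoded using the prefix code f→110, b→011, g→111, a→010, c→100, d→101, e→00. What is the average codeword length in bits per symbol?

L̄ = Σ pᵢ·ℓᵢ = 0.07·3 + 0.17·3 + 0.13·3 + 0.11·3 + 0.21·3 + 0.13·3 + 0.18·2 = 2.82 bits/symbol.

2.82 bits/symbol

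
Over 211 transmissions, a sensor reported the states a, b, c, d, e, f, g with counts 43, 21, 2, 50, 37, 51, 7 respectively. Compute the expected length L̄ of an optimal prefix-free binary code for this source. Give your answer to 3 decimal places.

2.502 bits/symbol

Probabilities are the counts divided by 211.
Repeatedly combine the two least-probable nodes; the expected code length is the sum of the merged weights.
merge 2/211 + 7/211 → 9/211
merge 9/211 + 21/211 → 30/211
merge 30/211 + 37/211 → 67/211
merge 43/211 + 50/211 → 93/211
merge 51/211 + 67/211 → 118/211
merge 93/211 + 118/211 → 1
L = 9/211 + 30/211 + 67/211 + 93/211 + 118/211 + 1 = 528/211 ≈ 2.502 bits/symbol.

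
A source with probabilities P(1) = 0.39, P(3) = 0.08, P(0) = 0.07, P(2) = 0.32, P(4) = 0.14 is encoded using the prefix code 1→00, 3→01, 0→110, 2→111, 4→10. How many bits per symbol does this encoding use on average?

L̄ = Σ pᵢ·ℓᵢ = 0.39·2 + 0.08·2 + 0.07·3 + 0.32·3 + 0.14·2 = 2.39 bits/symbol.

2.39 bits/symbol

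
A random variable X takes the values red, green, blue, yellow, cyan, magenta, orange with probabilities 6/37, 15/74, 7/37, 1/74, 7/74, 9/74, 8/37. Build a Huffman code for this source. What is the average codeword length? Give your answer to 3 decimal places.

Repeatedly combine the two least-probable nodes; the expected code length is the sum of the merged weights.
merge 1/74 + 7/74 → 4/37
merge 4/37 + 9/74 → 17/74
merge 6/37 + 7/37 → 13/37
merge 15/74 + 8/37 → 31/74
merge 17/74 + 13/37 → 43/74
merge 31/74 + 43/74 → 1
L = 4/37 + 17/74 + 13/37 + 31/74 + 43/74 + 1 = 199/74 ≈ 2.689 bits/symbol.

2.689 bits/symbol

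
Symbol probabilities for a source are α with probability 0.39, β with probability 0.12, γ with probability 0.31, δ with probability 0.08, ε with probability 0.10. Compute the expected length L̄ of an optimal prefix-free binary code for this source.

2.09 bits/symbol

Repeatedly combine the two least-probable nodes; the expected code length is the sum of the merged weights.
merge 2/25 + 1/10 → 9/50
merge 3/25 + 9/50 → 3/10
merge 3/10 + 31/100 → 61/100
merge 39/100 + 61/100 → 1
L = 9/50 + 3/10 + 61/100 + 1 = 209/100 = 2.09 bits/symbol.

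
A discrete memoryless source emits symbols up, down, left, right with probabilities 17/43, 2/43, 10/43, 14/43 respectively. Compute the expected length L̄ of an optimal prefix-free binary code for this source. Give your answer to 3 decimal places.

1.884 bits/symbol

Repeatedly combine the two least-probable nodes; the expected code length is the sum of the merged weights.
merge 2/43 + 10/43 → 12/43
merge 12/43 + 14/43 → 26/43
merge 17/43 + 26/43 → 1
L = 12/43 + 26/43 + 1 = 81/43 ≈ 1.884 bits/symbol.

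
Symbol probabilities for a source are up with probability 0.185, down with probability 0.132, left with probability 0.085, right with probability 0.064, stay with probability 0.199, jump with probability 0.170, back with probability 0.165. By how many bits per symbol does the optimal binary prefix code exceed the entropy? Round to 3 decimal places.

0.046 bits

Entropy H = −Σ p log₂ p ≈ 2.7191 bits.
Huffman merges: 8/125+17/200→149/1000; 33/250+149/1000→281/1000; 33/200+17/100→67/200; 37/200+199/1000→48/125; 281/1000+67/200→77/125; 48/125+77/125→1. L = 553/200 ≈ 2.7650.
L − H = 2.7650 − 2.7191 = 0.046 bits.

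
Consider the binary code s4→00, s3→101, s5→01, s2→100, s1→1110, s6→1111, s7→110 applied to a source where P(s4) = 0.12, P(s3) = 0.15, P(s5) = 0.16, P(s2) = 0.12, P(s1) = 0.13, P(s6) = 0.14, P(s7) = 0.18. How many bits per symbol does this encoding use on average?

2.99 bits/symbol

L̄ = Σ pᵢ·ℓᵢ = 0.12·2 + 0.15·3 + 0.16·2 + 0.12·3 + 0.13·4 + 0.14·4 + 0.18·3 = 2.99 bits/symbol.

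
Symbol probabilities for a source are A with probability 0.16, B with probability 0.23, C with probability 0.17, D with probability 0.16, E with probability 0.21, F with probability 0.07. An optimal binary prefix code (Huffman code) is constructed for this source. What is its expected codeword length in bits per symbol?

2.56 bits/symbol

Repeatedly combine the two least-probable nodes; the expected code length is the sum of the merged weights.
merge 7/100 + 4/25 → 23/100
merge 4/25 + 17/100 → 33/100
merge 21/100 + 23/100 → 11/25
merge 23/100 + 33/100 → 14/25
merge 11/25 + 14/25 → 1
L = 23/100 + 33/100 + 11/25 + 14/25 + 1 = 64/25 = 2.56 bits/symbol.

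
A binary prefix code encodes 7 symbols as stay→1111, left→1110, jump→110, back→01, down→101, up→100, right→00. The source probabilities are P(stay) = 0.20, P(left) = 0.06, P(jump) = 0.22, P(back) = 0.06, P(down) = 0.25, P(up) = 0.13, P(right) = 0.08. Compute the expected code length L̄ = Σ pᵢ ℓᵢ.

L̄ = Σ pᵢ·ℓᵢ = 0.20·4 + 0.06·4 + 0.22·3 + 0.06·2 + 0.25·3 + 0.13·3 + 0.08·2 = 3.12 bits/symbol.

3.12 bits/symbol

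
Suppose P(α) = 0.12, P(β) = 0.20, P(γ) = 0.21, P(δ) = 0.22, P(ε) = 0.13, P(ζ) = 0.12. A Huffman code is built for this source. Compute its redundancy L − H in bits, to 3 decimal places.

Entropy H = −Σ p log₂ p ≈ 2.5346 bits.
Huffman merges: 3/25+3/25→6/25; 13/100+1/5→33/100; 21/100+11/50→43/100; 6/25+33/100→57/100; 43/100+57/100→1. L = 257/100 ≈ 2.5700.
L − H = 2.5700 − 2.5346 = 0.035 bits.

0.035 bits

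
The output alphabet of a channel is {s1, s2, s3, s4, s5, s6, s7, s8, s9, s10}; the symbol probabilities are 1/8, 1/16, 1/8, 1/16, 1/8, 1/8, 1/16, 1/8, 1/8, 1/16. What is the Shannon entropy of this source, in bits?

Each probability is a power of 1/2, so log₂(1/p) is an integer.
H = Σ p·log₂(1/p) = 1/8·3 + 1/16·4 + 1/8·3 + 1/16·4 + 1/8·3 + 1/8·3 + 1/16·4 + 1/8·3 + 1/8·3 + 1/16·4 = 3.25 bits.

3.25 bits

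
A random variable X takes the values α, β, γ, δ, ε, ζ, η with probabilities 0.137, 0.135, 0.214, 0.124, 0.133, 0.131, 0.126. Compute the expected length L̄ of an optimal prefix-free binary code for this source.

2.786 bits/symbol

Repeatedly combine the two least-probable nodes; the expected code length is the sum of the merged weights.
merge 31/250 + 63/500 → 1/4
merge 131/1000 + 133/1000 → 33/125
merge 27/200 + 137/1000 → 34/125
merge 107/500 + 1/4 → 58/125
merge 33/125 + 34/125 → 67/125
merge 58/125 + 67/125 → 1
L = 1/4 + 33/125 + 34/125 + 58/125 + 67/125 + 1 = 1393/500 = 2.786 bits/symbol.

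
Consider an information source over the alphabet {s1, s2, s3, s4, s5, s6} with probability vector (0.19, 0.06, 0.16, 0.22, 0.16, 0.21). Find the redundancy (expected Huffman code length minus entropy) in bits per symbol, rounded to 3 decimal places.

Entropy H = −Σ p log₂ p ≈ 2.4982 bits.
Huffman merges: 3/50+4/25→11/50; 4/25+19/100→7/20; 21/100+11/50→43/100; 11/50+7/20→57/100; 43/100+57/100→1. L = 257/100 ≈ 2.5700.
L − H = 2.5700 − 2.4982 = 0.072 bits.

0.072 bits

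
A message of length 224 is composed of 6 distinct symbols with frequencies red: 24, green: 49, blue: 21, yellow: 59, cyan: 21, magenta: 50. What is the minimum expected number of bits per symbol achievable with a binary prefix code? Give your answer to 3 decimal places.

Probabilities are the counts divided by 224.
Repeatedly combine the two least-probable nodes; the expected code length is the sum of the merged weights.
merge 3/32 + 3/32 → 3/16
merge 3/28 + 3/16 → 33/112
merge 7/32 + 25/112 → 99/224
merge 59/224 + 33/112 → 125/224
merge 99/224 + 125/224 → 1
L = 3/16 + 33/112 + 99/224 + 125/224 + 1 = 139/56 ≈ 2.482 bits/symbol.

2.482 bits/symbol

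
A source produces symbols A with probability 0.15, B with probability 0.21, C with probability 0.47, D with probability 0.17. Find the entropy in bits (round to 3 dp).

H = −Σ pᵢ log₂ pᵢ.
−0.15·log₂(0.15) = 0.4105
−0.21·log₂(0.21) = 0.4728
−0.47·log₂(0.47) = 0.5120
−0.17·log₂(0.17) = 0.4346
Sum ≈ 1.8299 → 1.830 bits.

1.830 bits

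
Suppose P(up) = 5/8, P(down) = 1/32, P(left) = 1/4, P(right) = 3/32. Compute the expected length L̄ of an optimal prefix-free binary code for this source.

Repeatedly combine the two least-probable nodes; the expected code length is the sum of the merged weights.
merge 1/32 + 3/32 → 1/8
merge 1/8 + 1/4 → 3/8
merge 3/8 + 5/8 → 1
L = 1/8 + 3/8 + 1 = 3/2 = 1.5 bits/symbol.

1.5 bits/symbol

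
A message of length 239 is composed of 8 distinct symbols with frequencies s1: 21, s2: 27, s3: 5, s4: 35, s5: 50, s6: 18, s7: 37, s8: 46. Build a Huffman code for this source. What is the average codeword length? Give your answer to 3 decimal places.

Probabilities are the counts divided by 239.
Repeatedly combine the two least-probable nodes; the expected code length is the sum of the merged weights.
merge 5/239 + 18/239 → 23/239
merge 21/239 + 23/239 → 44/239
merge 27/239 + 35/239 → 62/239
merge 37/239 + 44/239 → 81/239
merge 46/239 + 50/239 → 96/239
merge 62/239 + 81/239 → 143/239
merge 96/239 + 143/239 → 1
L = 23/239 + 44/239 + 62/239 + 81/239 + 96/239 + 143/239 + 1 = 688/239 ≈ 2.879 bits/symbol.

2.879 bits/symbol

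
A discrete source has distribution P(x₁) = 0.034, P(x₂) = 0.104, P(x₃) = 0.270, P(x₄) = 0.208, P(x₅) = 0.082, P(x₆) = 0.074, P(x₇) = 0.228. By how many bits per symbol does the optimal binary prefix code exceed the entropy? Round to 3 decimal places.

Entropy H = −Σ p log₂ p ≈ 2.5468 bits.
Huffman merges: 17/500+37/500→27/250; 41/500+13/125→93/500; 27/250+93/500→147/500; 26/125+57/250→109/250; 27/100+147/500→141/250; 109/250+141/250→1. L = 647/250 ≈ 2.5880.
L − H = 2.5880 − 2.5468 = 0.041 bits.

0.041 bits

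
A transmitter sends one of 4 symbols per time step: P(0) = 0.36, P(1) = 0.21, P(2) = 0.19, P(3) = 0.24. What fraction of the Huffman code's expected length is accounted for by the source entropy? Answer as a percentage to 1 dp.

Entropy H = −Σ p log₂ p ≈ 1.9528 bits.
Huffman merges: 19/100+21/100→2/5; 6/25+9/25→3/5; 2/5+3/5→1. L = 2 ≈ 2.0000.
Efficiency = H/L = 1.9528/2.0000 = 97.6%.

97.6%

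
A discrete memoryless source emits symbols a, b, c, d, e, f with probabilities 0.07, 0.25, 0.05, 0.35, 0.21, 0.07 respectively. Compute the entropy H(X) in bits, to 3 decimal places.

H = −Σ pᵢ log₂ pᵢ.
−0.07·log₂(0.07) = 0.2686
−0.25·log₂(0.25) = 0.5000
−0.05·log₂(0.05) = 0.2161
−0.35·log₂(0.35) = 0.5301
−0.21·log₂(0.21) = 0.4728
−0.07·log₂(0.07) = 0.2686
Sum ≈ 2.2561 → 2.256 bits.

2.256 bits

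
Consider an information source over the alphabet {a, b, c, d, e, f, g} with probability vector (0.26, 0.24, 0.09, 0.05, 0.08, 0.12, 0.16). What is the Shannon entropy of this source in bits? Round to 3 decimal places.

2.610 bits

H = −Σ pᵢ log₂ pᵢ.
−0.26·log₂(0.26) = 0.5053
−0.24·log₂(0.24) = 0.4941
−0.09·log₂(0.09) = 0.3127
−0.05·log₂(0.05) = 0.2161
−0.08·log₂(0.08) = 0.2915
−0.12·log₂(0.12) = 0.3671
−0.16·log₂(0.16) = 0.4230
Sum ≈ 2.6098 → 2.610 bits.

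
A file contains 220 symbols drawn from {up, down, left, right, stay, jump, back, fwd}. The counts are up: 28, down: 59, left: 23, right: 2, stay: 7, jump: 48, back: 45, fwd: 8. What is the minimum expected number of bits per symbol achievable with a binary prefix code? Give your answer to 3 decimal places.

Probabilities are the counts divided by 220.
Repeatedly combine the two least-probable nodes; the expected code length is the sum of the merged weights.
merge 1/110 + 7/220 → 9/220
merge 2/55 + 9/220 → 17/220
merge 17/220 + 23/220 → 2/11
merge 7/55 + 2/11 → 17/55
merge 9/44 + 12/55 → 93/220
merge 59/220 + 17/55 → 127/220
merge 93/220 + 127/220 → 1
L = 9/220 + 17/220 + 2/11 + 17/55 + 93/220 + 127/220 + 1 = 287/110 ≈ 2.609 bits/symbol.

2.609 bits/symbol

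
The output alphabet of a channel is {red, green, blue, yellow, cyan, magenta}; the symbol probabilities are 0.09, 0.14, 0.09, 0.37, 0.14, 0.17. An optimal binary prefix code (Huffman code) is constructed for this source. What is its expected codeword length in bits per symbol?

2.44 bits/symbol

Repeatedly combine the two least-probable nodes; the expected code length is the sum of the merged weights.
merge 9/100 + 9/100 → 9/50
merge 7/50 + 7/50 → 7/25
merge 17/100 + 9/50 → 7/20
merge 7/25 + 7/20 → 63/100
merge 37/100 + 63/100 → 1
L = 9/50 + 7/25 + 7/20 + 63/100 + 1 = 61/25 = 2.44 bits/symbol.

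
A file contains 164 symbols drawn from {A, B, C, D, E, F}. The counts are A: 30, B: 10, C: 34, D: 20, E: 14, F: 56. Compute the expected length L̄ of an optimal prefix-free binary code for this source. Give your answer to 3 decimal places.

2.415 bits/symbol

Probabilities are the counts divided by 164.
Repeatedly combine the two least-probable nodes; the expected code length is the sum of the merged weights.
merge 5/82 + 7/82 → 6/41
merge 5/41 + 6/41 → 11/41
merge 15/82 + 17/82 → 16/41
merge 11/41 + 14/41 → 25/41
merge 16/41 + 25/41 → 1
L = 6/41 + 11/41 + 16/41 + 25/41 + 1 = 99/41 ≈ 2.415 bits/symbol.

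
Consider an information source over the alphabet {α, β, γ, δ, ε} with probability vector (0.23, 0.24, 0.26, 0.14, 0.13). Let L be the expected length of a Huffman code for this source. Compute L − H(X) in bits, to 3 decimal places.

0.003 bits

Entropy H = −Σ p log₂ p ≈ 2.2668 bits.
Huffman merges: 13/100+7/50→27/100; 23/100+6/25→47/100; 13/50+27/100→53/100; 47/100+53/100→1. L = 227/100 ≈ 2.2700.
L − H = 2.2700 − 2.2668 = 0.003 bits.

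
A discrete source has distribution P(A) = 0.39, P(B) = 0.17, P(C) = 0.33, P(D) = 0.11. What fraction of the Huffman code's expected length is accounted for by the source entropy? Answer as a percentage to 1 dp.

97.5%

Entropy H = −Σ p log₂ p ≈ 1.8425 bits.
Huffman merges: 11/100+17/100→7/25; 7/25+33/100→61/100; 39/100+61/100→1. L = 189/100 ≈ 1.8900.
Efficiency = H/L = 1.8425/1.8900 = 97.5%.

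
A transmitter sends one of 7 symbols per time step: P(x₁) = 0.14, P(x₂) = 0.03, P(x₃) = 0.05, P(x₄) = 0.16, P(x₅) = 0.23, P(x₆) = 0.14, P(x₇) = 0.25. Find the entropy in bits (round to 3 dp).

H = −Σ pᵢ log₂ pᵢ.
−0.14·log₂(0.14) = 0.3971
−0.03·log₂(0.03) = 0.1518
−0.05·log₂(0.05) = 0.2161
−0.16·log₂(0.16) = 0.4230
−0.23·log₂(0.23) = 0.4877
−0.14·log₂(0.14) = 0.3971
−0.25·log₂(0.25) = 0.5000
Sum ≈ 2.5728 → 2.573 bits.

2.573 bits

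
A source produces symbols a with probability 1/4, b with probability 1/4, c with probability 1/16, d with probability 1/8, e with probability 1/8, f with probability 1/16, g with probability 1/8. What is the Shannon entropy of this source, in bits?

2.625 bits

Each probability is a power of 1/2, so log₂(1/p) is an integer.
H = Σ p·log₂(1/p) = 1/4·2 + 1/4·2 + 1/16·4 + 1/8·3 + 1/8·3 + 1/16·4 + 1/8·3 = 2.625 bits.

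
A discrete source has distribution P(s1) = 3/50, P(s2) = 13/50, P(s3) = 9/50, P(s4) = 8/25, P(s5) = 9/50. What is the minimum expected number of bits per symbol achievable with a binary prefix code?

Repeatedly combine the two least-probable nodes; the expected code length is the sum of the merged weights.
merge 3/50 + 9/50 → 6/25
merge 9/50 + 6/25 → 21/50
merge 13/50 + 8/25 → 29/50
merge 21/50 + 29/50 → 1
L = 6/25 + 21/50 + 29/50 + 1 = 56/25 = 2.24 bits/symbol.

2.24 bits/symbol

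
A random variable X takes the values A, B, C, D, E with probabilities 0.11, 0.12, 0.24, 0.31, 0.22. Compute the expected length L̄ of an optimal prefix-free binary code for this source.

2.23 bits/symbol

Repeatedly combine the two least-probable nodes; the expected code length is the sum of the merged weights.
merge 11/100 + 3/25 → 23/100
merge 11/50 + 23/100 → 9/20
merge 6/25 + 31/100 → 11/20
merge 9/20 + 11/20 → 1
L = 23/100 + 9/20 + 11/20 + 1 = 223/100 = 2.23 bits/symbol.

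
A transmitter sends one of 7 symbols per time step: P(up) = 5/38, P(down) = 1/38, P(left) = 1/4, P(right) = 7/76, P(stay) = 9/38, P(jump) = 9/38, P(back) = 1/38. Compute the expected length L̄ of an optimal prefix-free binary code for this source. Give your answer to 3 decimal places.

Repeatedly combine the two least-probable nodes; the expected code length is the sum of the merged weights.
merge 1/38 + 1/38 → 1/19
merge 1/19 + 7/76 → 11/76
merge 5/38 + 11/76 → 21/76
merge 9/38 + 9/38 → 9/19
merge 1/4 + 21/76 → 10/19
merge 9/19 + 10/19 → 1
L = 1/19 + 11/76 + 21/76 + 9/19 + 10/19 + 1 = 47/19 ≈ 2.474 bits/symbol.

2.474 bits/symbol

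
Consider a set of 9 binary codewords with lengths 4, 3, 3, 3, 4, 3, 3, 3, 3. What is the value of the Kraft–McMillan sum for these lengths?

With common denominator 2^4 = 16: Σ 2^(−ℓᵢ) = 1/16 + 2/16 + 2/16 + 2/16 + 1/16 + 2/16 + 2/16 + 2/16 + 2/16 = 16/16 = 1.

1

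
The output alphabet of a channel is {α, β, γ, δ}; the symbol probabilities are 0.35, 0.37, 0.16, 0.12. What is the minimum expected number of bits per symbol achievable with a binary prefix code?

1.91 bits/symbol

Repeatedly combine the two least-probable nodes; the expected code length is the sum of the merged weights.
merge 3/25 + 4/25 → 7/25
merge 7/25 + 7/20 → 63/100
merge 37/100 + 63/100 → 1
L = 7/25 + 63/100 + 1 = 191/100 = 1.91 bits/symbol.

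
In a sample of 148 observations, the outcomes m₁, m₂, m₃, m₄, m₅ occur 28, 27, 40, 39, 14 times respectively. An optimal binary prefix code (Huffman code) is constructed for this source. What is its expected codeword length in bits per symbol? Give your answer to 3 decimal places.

2.277 bits/symbol

Probabilities are the counts divided by 148.
Repeatedly combine the two least-probable nodes; the expected code length is the sum of the merged weights.
merge 7/74 + 27/148 → 41/148
merge 7/37 + 39/148 → 67/148
merge 10/37 + 41/148 → 81/148
merge 67/148 + 81/148 → 1
L = 41/148 + 67/148 + 81/148 + 1 = 337/148 ≈ 2.277 bits/symbol.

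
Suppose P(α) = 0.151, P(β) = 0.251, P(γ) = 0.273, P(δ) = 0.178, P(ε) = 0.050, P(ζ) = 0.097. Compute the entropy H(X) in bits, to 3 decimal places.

2.410 bits

H = −Σ pᵢ log₂ pᵢ.
−0.151·log₂(0.151) = 0.4118
−0.251·log₂(0.251) = 0.5006
−0.273·log₂(0.273) = 0.5113
−0.178·log₂(0.178) = 0.4432
−0.050·log₂(0.050) = 0.2161
−0.097·log₂(0.097) = 0.3265
Sum ≈ 2.4095 → 2.410 bits.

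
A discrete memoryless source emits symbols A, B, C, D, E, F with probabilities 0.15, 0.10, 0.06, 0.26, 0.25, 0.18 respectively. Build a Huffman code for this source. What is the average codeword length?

Repeatedly combine the two least-probable nodes; the expected code length is the sum of the merged weights.
merge 3/50 + 1/10 → 4/25
merge 3/20 + 4/25 → 31/100
merge 9/50 + 1/4 → 43/100
merge 13/50 + 31/100 → 57/100
merge 43/100 + 57/100 → 1
L = 4/25 + 31/100 + 43/100 + 57/100 + 1 = 247/100 = 2.47 bits/symbol.

2.47 bits/symbol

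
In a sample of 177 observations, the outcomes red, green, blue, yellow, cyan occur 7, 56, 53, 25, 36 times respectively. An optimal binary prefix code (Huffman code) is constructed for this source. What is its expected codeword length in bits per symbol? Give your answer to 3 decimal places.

2.181 bits/symbol

Probabilities are the counts divided by 177.
Repeatedly combine the two least-probable nodes; the expected code length is the sum of the merged weights.
merge 7/177 + 25/177 → 32/177
merge 32/177 + 12/59 → 68/177
merge 53/177 + 56/177 → 109/177
merge 68/177 + 109/177 → 1
L = 32/177 + 68/177 + 109/177 + 1 = 386/177 ≈ 2.181 bits/symbol.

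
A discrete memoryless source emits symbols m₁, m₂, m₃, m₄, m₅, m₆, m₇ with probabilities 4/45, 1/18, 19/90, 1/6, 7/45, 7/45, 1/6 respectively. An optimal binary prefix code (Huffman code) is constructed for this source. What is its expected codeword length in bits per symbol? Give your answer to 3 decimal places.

2.767 bits/symbol

Repeatedly combine the two least-probable nodes; the expected code length is the sum of the merged weights.
merge 1/18 + 4/45 → 13/90
merge 13/90 + 7/45 → 3/10
merge 7/45 + 1/6 → 29/90
merge 1/6 + 19/90 → 17/45
merge 3/10 + 29/90 → 28/45
merge 17/45 + 28/45 → 1
L = 13/90 + 3/10 + 29/90 + 17/45 + 28/45 + 1 = 83/30 ≈ 2.767 bits/symbol.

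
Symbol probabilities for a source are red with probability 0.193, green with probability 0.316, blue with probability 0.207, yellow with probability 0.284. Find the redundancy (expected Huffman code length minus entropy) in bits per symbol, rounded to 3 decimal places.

0.031 bits

Entropy H = −Σ p log₂ p ≈ 1.9694 bits.
Huffman merges: 193/1000+207/1000→2/5; 71/250+79/250→3/5; 2/5+3/5→1. L = 2 ≈ 2.0000.
L − H = 2.0000 − 1.9694 = 0.031 bits.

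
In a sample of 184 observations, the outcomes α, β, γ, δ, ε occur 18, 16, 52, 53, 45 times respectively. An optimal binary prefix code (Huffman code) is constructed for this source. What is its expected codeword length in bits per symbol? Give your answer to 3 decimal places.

2.185 bits/symbol

Probabilities are the counts divided by 184.
Repeatedly combine the two least-probable nodes; the expected code length is the sum of the merged weights.
merge 2/23 + 9/92 → 17/92
merge 17/92 + 45/184 → 79/184
merge 13/46 + 53/184 → 105/184
merge 79/184 + 105/184 → 1
L = 17/92 + 79/184 + 105/184 + 1 = 201/92 ≈ 2.185 bits/symbol.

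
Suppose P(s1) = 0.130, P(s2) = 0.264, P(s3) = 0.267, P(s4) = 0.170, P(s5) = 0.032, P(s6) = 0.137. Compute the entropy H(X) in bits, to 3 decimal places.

2.385 bits

H = −Σ pᵢ log₂ pᵢ.
−0.130·log₂(0.130) = 0.3826
−0.264·log₂(0.264) = 0.5072
−0.267·log₂(0.267) = 0.5087
−0.170·log₂(0.170) = 0.4346
−0.032·log₂(0.032) = 0.1589
−0.137·log₂(0.137) = 0.3929
Sum ≈ 2.3849 → 2.385 bits.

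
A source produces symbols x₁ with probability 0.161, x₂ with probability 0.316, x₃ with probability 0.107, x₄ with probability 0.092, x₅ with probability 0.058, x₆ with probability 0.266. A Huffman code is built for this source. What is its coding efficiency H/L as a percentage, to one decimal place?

97.9%

Entropy H = −Σ p log₂ p ≈ 2.3575 bits.
Huffman merges: 29/500+23/250→3/20; 107/1000+3/20→257/1000; 161/1000+257/1000→209/500; 133/500+79/250→291/500; 209/500+291/500→1. L = 2407/1000 ≈ 2.4070.
Efficiency = H/L = 2.3575/2.4070 = 97.9%.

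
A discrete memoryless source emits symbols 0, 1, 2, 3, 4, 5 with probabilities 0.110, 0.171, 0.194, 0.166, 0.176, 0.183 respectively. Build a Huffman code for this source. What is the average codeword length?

Repeatedly combine the two least-probable nodes; the expected code length is the sum of the merged weights.
merge 11/100 + 83/500 → 69/250
merge 171/1000 + 22/125 → 347/1000
merge 183/1000 + 97/500 → 377/1000
merge 69/250 + 347/1000 → 623/1000
merge 377/1000 + 623/1000 → 1
L = 69/250 + 347/1000 + 377/1000 + 623/1000 + 1 = 2623/1000 = 2.623 bits/symbol.

2.623 bits/symbol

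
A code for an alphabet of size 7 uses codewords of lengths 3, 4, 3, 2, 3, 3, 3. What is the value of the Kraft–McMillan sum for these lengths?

0.9375

With common denominator 2^4 = 16: Σ 2^(−ℓᵢ) = 2/16 + 1/16 + 2/16 + 4/16 + 2/16 + 2/16 + 2/16 = 15/16 = 0.9375.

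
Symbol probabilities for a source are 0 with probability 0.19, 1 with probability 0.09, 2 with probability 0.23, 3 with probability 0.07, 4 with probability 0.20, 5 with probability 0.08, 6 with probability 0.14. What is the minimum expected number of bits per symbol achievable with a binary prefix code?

Repeatedly combine the two least-probable nodes; the expected code length is the sum of the merged weights.
merge 7/100 + 2/25 → 3/20
merge 9/100 + 7/50 → 23/100
merge 3/20 + 19/100 → 17/50
merge 1/5 + 23/100 → 43/100
merge 23/100 + 17/50 → 57/100
merge 43/100 + 57/100 → 1
L = 3/20 + 23/100 + 17/50 + 43/100 + 57/100 + 1 = 68/25 = 2.72 bits/symbol.

2.72 bits/symbol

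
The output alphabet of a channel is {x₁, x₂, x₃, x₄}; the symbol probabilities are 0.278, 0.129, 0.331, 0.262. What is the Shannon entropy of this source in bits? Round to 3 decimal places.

H = −Σ pᵢ log₂ pᵢ.
−0.278·log₂(0.278) = 0.5134
−0.129·log₂(0.129) = 0.3811
−0.331·log₂(0.331) = 0.5280
−0.262·log₂(0.262) = 0.5063
Sum ≈ 1.9288 → 1.929 bits.

1.929 bits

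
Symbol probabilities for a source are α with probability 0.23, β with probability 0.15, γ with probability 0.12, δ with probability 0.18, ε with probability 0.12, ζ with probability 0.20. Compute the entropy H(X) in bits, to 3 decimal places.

2.542 bits

H = −Σ pᵢ log₂ pᵢ.
−0.23·log₂(0.23) = 0.4877
−0.15·log₂(0.15) = 0.4105
−0.12·log₂(0.12) = 0.3671
−0.18·log₂(0.18) = 0.4453
−0.12·log₂(0.12) = 0.3671
−0.20·log₂(0.20) = 0.4644
Sum ≈ 2.5420 → 2.542 bits.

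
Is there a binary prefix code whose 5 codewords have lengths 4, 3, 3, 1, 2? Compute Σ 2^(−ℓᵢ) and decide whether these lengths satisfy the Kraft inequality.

1.0625; no

With common denominator 2^4 = 16: Σ 2^(−ℓᵢ) = 1/16 + 2/16 + 2/16 + 8/16 + 4/16 = 17/16 = 1.0625.
Kraft's inequality requires Σ ≤ 1; here Σ = 1.0625 > 1, so no such prefix code exists.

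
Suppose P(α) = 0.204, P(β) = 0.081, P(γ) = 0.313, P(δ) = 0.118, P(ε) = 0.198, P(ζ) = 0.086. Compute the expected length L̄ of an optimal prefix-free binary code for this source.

Repeatedly combine the two least-probable nodes; the expected code length is the sum of the merged weights.
merge 81/1000 + 43/500 → 167/1000
merge 59/500 + 167/1000 → 57/200
merge 99/500 + 51/250 → 201/500
merge 57/200 + 313/1000 → 299/500
merge 201/500 + 299/500 → 1
L = 167/1000 + 57/200 + 201/500 + 299/500 + 1 = 613/250 = 2.452 bits/symbol.

2.452 bits/symbol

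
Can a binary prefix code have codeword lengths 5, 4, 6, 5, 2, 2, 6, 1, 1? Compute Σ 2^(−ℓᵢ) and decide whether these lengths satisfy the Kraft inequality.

1.65625; no

With common denominator 2^6 = 64: Σ 2^(−ℓᵢ) = 2/64 + 4/64 + 1/64 + 2/64 + 16/64 + 16/64 + 1/64 + 32/64 + 32/64 = 106/64 = 1.65625.
Kraft's inequality requires Σ ≤ 1; here Σ = 1.65625 > 1, so no such prefix code exists.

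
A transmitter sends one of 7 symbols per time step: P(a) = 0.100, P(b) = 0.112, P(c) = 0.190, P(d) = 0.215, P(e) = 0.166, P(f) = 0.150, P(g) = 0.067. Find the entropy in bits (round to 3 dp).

H = −Σ pᵢ log₂ pᵢ.
−0.100·log₂(0.100) = 0.3322
−0.112·log₂(0.112) = 0.3537
−0.190·log₂(0.190) = 0.4552
−0.215·log₂(0.215) = 0.4768
−0.166·log₂(0.166) = 0.4301
−0.150·log₂(0.150) = 0.4105
−0.067·log₂(0.067) = 0.2613
Sum ≈ 2.7198 → 2.720 bits.

2.720 bits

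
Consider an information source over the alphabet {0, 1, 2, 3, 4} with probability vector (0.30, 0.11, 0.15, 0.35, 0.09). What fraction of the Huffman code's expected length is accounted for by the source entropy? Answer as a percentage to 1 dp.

96.6%

Entropy H = −Σ p log₂ p ≈ 2.1247 bits.
Huffman merges: 9/100+11/100→1/5; 3/20+1/5→7/20; 3/10+7/20→13/20; 7/20+13/20→1. L = 11/5 ≈ 2.2000.
Efficiency = H/L = 2.1247/2.2000 = 96.6%.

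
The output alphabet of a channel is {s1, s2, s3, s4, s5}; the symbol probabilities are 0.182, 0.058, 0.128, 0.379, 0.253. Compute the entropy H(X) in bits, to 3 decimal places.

2.097 bits

H = −Σ pᵢ log₂ pᵢ.
−0.182·log₂(0.182) = 0.4474
−0.058·log₂(0.058) = 0.2383
−0.128·log₂(0.128) = 0.3796
−0.379·log₂(0.379) = 0.5305
−0.253·log₂(0.253) = 0.5016
Sum ≈ 2.0974 → 2.097 bits.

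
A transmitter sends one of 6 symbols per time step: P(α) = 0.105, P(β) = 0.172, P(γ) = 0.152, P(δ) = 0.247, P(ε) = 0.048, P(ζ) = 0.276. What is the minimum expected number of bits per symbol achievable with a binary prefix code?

Repeatedly combine the two least-probable nodes; the expected code length is the sum of the merged weights.
merge 6/125 + 21/200 → 153/1000
merge 19/125 + 153/1000 → 61/200
merge 43/250 + 247/1000 → 419/1000
merge 69/250 + 61/200 → 581/1000
merge 419/1000 + 581/1000 → 1
L = 153/1000 + 61/200 + 419/1000 + 581/1000 + 1 = 1229/500 = 2.458 bits/symbol.

2.458 bits/symbol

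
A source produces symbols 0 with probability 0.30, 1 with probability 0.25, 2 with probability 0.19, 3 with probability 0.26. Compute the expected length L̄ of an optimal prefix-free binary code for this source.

Repeatedly combine the two least-probable nodes; the expected code length is the sum of the merged weights.
merge 19/100 + 1/4 → 11/25
merge 13/50 + 3/10 → 14/25
merge 11/25 + 14/25 → 1
L = 11/25 + 14/25 + 1 = 2 bits/symbol.

2 bits/symbol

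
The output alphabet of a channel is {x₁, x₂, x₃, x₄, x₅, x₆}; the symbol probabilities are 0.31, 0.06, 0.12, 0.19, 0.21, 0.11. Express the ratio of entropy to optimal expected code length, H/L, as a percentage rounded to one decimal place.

Entropy H = −Σ p log₂ p ≈ 2.4127 bits.
Huffman merges: 3/50+11/100→17/100; 3/25+17/100→29/100; 19/100+21/100→2/5; 29/100+31/100→3/5; 2/5+3/5→1. L = 123/50 ≈ 2.4600.
Efficiency = H/L = 2.4127/2.4600 = 98.1%.

98.1%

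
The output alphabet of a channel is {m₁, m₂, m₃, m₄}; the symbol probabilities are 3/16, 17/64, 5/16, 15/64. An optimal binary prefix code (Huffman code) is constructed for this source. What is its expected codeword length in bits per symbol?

2 bits/symbol

Repeatedly combine the two least-probable nodes; the expected code length is the sum of the merged weights.
merge 3/16 + 15/64 → 27/64
merge 17/64 + 5/16 → 37/64
merge 27/64 + 37/64 → 1
L = 27/64 + 37/64 + 1 = 2 bits/symbol.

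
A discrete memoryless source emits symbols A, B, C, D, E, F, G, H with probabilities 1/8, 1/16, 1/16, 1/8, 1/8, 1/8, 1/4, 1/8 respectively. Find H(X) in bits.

2.875 bits

Each probability is a power of 1/2, so log₂(1/p) is an integer.
H = Σ p·log₂(1/p) = 1/8·3 + 1/16·4 + 1/16·4 + 1/8·3 + 1/8·3 + 1/8·3 + 1/4·2 + 1/8·3 = 2.875 bits.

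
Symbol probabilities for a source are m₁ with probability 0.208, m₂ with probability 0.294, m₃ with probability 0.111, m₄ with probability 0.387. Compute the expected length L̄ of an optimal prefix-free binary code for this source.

Repeatedly combine the two least-probable nodes; the expected code length is the sum of the merged weights.
merge 111/1000 + 26/125 → 319/1000
merge 147/500 + 319/1000 → 613/1000
merge 387/1000 + 613/1000 → 1
L = 319/1000 + 613/1000 + 1 = 483/250 = 1.932 bits/symbol.

1.932 bits/symbol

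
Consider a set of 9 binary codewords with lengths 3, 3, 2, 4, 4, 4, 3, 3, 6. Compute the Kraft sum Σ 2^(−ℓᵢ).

With common denominator 2^6 = 64: Σ 2^(−ℓᵢ) = 8/64 + 8/64 + 16/64 + 4/64 + 4/64 + 4/64 + 8/64 + 8/64 + 1/64 = 61/64 = 0.953125.

0.953125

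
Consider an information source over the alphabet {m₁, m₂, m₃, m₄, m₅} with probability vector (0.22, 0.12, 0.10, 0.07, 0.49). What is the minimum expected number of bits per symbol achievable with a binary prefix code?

Repeatedly combine the two least-probable nodes; the expected code length is the sum of the merged weights.
merge 7/100 + 1/10 → 17/100
merge 3/25 + 17/100 → 29/100
merge 11/50 + 29/100 → 51/100
merge 49/100 + 51/100 → 1
L = 17/100 + 29/100 + 51/100 + 1 = 197/100 = 1.97 bits/symbol.

1.97 bits/symbol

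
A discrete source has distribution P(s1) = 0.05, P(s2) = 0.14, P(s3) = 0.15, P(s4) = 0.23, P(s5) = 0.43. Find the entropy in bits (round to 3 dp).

H = −Σ pᵢ log₂ pᵢ.
−0.05·log₂(0.05) = 0.2161
−0.14·log₂(0.14) = 0.3971
−0.15·log₂(0.15) = 0.4105
−0.23·log₂(0.23) = 0.4877
−0.43·log₂(0.43) = 0.5236
Sum ≈ 2.0350 → 2.035 bits.

2.035 bits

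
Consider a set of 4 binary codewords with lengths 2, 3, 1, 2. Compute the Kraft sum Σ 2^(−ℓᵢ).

With common denominator 2^3 = 8: Σ 2^(−ℓᵢ) = 2/8 + 1/8 + 4/8 + 2/8 = 9/8 = 1.125.

1.125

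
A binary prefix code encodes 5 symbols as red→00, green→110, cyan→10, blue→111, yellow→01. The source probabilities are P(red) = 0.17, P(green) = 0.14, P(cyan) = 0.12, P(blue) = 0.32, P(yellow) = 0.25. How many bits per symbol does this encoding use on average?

2.46 bits/symbol

L̄ = Σ pᵢ·ℓᵢ = 0.17·2 + 0.14·3 + 0.12·2 + 0.32·3 + 0.25·2 = 2.46 bits/symbol.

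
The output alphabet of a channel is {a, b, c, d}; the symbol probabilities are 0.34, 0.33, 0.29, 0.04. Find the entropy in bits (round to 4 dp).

H = −Σ pᵢ log₂ pᵢ.
−0.34·log₂(0.34) = 0.5292
−0.33·log₂(0.33) = 0.5278
−0.29·log₂(0.29) = 0.5179
−0.04·log₂(0.04) = 0.1858
Sum ≈ 1.7607 → 1.7607 bits.

1.7607 bits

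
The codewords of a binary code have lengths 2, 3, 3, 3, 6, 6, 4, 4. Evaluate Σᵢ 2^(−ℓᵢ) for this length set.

With common denominator 2^6 = 64: Σ 2^(−ℓᵢ) = 16/64 + 8/64 + 8/64 + 8/64 + 1/64 + 1/64 + 4/64 + 4/64 = 50/64 = 0.78125.

0.78125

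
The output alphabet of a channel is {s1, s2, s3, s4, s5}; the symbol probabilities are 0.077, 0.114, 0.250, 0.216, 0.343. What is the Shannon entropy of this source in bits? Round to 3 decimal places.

2.149 bits

H = −Σ pᵢ log₂ pᵢ.
−0.077·log₂(0.077) = 0.2848
−0.114·log₂(0.114) = 0.3571
−0.250·log₂(0.250) = 0.5000
−0.216·log₂(0.216) = 0.4776
−0.343·log₂(0.343) = 0.5295
Sum ≈ 2.1490 → 2.149 bits.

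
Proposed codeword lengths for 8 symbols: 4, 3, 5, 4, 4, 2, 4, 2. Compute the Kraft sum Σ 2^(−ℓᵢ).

0.90625

With common denominator 2^5 = 32: Σ 2^(−ℓᵢ) = 2/32 + 4/32 + 1/32 + 2/32 + 2/32 + 8/32 + 2/32 + 8/32 = 29/32 = 0.90625.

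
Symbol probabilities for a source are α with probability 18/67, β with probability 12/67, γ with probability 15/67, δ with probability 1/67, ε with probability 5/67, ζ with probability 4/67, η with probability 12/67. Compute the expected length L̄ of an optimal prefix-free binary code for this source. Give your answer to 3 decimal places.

2.552 bits/symbol

Repeatedly combine the two least-probable nodes; the expected code length is the sum of the merged weights.
merge 1/67 + 4/67 → 5/67
merge 5/67 + 5/67 → 10/67
merge 10/67 + 12/67 → 22/67
merge 12/67 + 15/67 → 27/67
merge 18/67 + 22/67 → 40/67
merge 27/67 + 40/67 → 1
L = 5/67 + 10/67 + 22/67 + 27/67 + 40/67 + 1 = 171/67 ≈ 2.552 bits/symbol.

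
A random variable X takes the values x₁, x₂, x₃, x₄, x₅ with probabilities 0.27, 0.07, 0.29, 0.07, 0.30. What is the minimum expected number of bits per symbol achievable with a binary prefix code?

2.14 bits/symbol

Repeatedly combine the two least-probable nodes; the expected code length is the sum of the merged weights.
merge 7/100 + 7/100 → 7/50
merge 7/50 + 27/100 → 41/100
merge 29/100 + 3/10 → 59/100
merge 41/100 + 59/100 → 1
L = 7/50 + 41/100 + 59/100 + 1 = 107/50 = 2.14 bits/symbol.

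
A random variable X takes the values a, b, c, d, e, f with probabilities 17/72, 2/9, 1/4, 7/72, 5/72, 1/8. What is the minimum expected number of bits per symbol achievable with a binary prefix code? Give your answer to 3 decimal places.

2.458 bits/symbol

Repeatedly combine the two least-probable nodes; the expected code length is the sum of the merged weights.
merge 5/72 + 7/72 → 1/6
merge 1/8 + 1/6 → 7/24
merge 2/9 + 17/72 → 11/24
merge 1/4 + 7/24 → 13/24
merge 11/24 + 13/24 → 1
L = 1/6 + 7/24 + 11/24 + 13/24 + 1 = 59/24 ≈ 2.458 bits/symbol.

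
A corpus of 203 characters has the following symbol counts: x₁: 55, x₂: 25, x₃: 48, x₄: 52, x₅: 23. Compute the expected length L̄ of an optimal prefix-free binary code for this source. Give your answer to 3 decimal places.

Probabilities are the counts divided by 203.
Repeatedly combine the two least-probable nodes; the expected code length is the sum of the merged weights.
merge 23/203 + 25/203 → 48/203
merge 48/203 + 48/203 → 96/203
merge 52/203 + 55/203 → 107/203
merge 96/203 + 107/203 → 1
L = 48/203 + 96/203 + 107/203 + 1 = 454/203 ≈ 2.236 bits/symbol.

2.236 bits/symbol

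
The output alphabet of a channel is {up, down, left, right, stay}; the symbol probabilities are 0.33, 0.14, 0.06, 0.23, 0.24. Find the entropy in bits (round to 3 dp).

2.150 bits

H = −Σ pᵢ log₂ pᵢ.
−0.33·log₂(0.33) = 0.5278
−0.14·log₂(0.14) = 0.3971
−0.06·log₂(0.06) = 0.2435
−0.23·log₂(0.23) = 0.4877
−0.24·log₂(0.24) = 0.4941
Sum ≈ 2.1503 → 2.150 bits.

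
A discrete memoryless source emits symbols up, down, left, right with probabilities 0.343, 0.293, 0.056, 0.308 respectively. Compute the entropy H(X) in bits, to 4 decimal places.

H = −Σ pᵢ log₂ pᵢ.
−0.343·log₂(0.343) = 0.5295
−0.293·log₂(0.293) = 0.5189
−0.056·log₂(0.056) = 0.2329
−0.308·log₂(0.308) = 0.5233
Sum ≈ 1.8046 → 1.8046 bits.

1.8046 bits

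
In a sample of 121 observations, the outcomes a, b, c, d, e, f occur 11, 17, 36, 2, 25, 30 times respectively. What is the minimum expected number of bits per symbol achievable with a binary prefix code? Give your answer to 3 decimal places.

2.355 bits/symbol

Probabilities are the counts divided by 121.
Repeatedly combine the two least-probable nodes; the expected code length is the sum of the merged weights.
merge 2/121 + 1/11 → 13/121
merge 13/121 + 17/121 → 30/121
merge 25/121 + 30/121 → 5/11
merge 30/121 + 36/121 → 6/11
merge 5/11 + 6/11 → 1
L = 13/121 + 30/121 + 5/11 + 6/11 + 1 = 285/121 ≈ 2.355 bits/symbol.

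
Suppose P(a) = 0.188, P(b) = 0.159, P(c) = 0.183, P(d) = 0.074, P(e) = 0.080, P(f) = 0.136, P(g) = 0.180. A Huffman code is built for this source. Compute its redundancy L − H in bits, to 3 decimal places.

0.053 bits

Entropy H = −Σ p log₂ p ≈ 2.7297 bits.
Huffman merges: 37/500+2/25→77/500; 17/125+77/500→29/100; 159/1000+9/50→339/1000; 183/1000+47/250→371/1000; 29/100+339/1000→629/1000; 371/1000+629/1000→1. L = 2783/1000 ≈ 2.7830.
L − H = 2.7830 − 2.7297 = 0.053 bits.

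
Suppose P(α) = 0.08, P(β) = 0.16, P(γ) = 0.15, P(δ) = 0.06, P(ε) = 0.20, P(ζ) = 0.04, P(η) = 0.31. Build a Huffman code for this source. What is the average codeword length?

Repeatedly combine the two least-probable nodes; the expected code length is the sum of the merged weights.
merge 1/25 + 3/50 → 1/10
merge 2/25 + 1/10 → 9/50
merge 3/20 + 4/25 → 31/100
merge 9/50 + 1/5 → 19/50
merge 31/100 + 31/100 → 31/50
merge 19/50 + 31/50 → 1
L = 1/10 + 9/50 + 31/100 + 19/50 + 31/50 + 1 = 259/100 = 2.59 bits/symbol.

2.59 bits/symbol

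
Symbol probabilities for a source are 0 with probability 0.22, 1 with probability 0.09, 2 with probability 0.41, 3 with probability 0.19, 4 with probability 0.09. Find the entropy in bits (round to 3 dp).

2.088 bits

H = −Σ pᵢ log₂ pᵢ.
−0.22·log₂(0.22) = 0.4806
−0.09·log₂(0.09) = 0.3127
−0.41·log₂(0.41) = 0.5274
−0.19·log₂(0.19) = 0.4552
−0.09·log₂(0.09) = 0.3127
Sum ≈ 2.0885 → 2.088 bits.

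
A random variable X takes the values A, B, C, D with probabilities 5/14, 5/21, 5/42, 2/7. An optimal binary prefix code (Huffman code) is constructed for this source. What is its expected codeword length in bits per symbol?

Repeatedly combine the two least-probable nodes; the expected code length is the sum of the merged weights.
merge 5/42 + 5/21 → 5/14
merge 2/7 + 5/14 → 9/14
merge 5/14 + 9/14 → 1
L = 5/14 + 9/14 + 1 = 2 bits/symbol.

2 bits/symbol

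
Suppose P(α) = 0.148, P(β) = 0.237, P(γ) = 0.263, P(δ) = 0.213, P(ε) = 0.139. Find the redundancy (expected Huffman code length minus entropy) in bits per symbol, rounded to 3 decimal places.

Entropy H = −Σ p log₂ p ≈ 2.2779 bits.
Huffman merges: 139/1000+37/250→287/1000; 213/1000+237/1000→9/20; 263/1000+287/1000→11/20; 9/20+11/20→1. L = 2287/1000 ≈ 2.2870.
L − H = 2.2870 − 2.2779 = 0.009 bits.

0.009 bits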